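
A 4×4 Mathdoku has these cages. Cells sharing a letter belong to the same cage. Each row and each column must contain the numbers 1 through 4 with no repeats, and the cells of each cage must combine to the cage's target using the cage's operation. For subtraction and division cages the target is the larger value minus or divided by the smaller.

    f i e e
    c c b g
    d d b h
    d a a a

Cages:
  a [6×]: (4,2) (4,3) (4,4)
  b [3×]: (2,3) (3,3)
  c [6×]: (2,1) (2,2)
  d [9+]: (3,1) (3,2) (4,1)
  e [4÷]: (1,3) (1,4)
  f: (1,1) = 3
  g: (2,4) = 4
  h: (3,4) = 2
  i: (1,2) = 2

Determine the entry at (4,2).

F is a freebie; hence (1,1) = 3.
Cage i is given; hence (1,2) = 2.
Column 1 already has 3, so (2,1) = 2.
2 is placed in column 2; hence (2,2) = 3.
Row 2 now contains 3, which forces (2,3) = 1.
Cage g is given, which forces (2,4) = 4.
3 is placed in column 2; hence (3,2) = 4.
Column 3 now contains 1, which forces (3,3) = 3.
H is a freebie, leaving (3,4) = 2.
Column 1 already has 2, leaving (4,1) = 4.
3 is placed in column 2; hence (4,2) = 1.
3 is placed in column 3, which forces (4,3) = 2.
1 is placed in row 4, which forces (4,4) = 3.
Column 3 now contains 1, so (1,3) = 4.
Column 4 now contains 4; hence (1,4) = 1.
4 is placed in row 3; hence (3,1) = 1.
Completed grid: 3 2 4 1 / 2 3 1 4 / 1 4 3 2 / 4 1 2 3.

1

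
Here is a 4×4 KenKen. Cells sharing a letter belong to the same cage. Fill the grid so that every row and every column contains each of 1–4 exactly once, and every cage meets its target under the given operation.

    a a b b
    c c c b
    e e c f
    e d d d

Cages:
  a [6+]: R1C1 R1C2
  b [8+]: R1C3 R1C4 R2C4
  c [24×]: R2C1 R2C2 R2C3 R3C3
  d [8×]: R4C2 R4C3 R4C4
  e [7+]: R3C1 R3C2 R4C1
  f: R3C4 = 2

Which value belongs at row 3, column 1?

Cage f is a single given cell, so R3C4 = 2.
In row 4, 3 can only go at R4C1, so R4C1 = 3.
Cage e needs sum 7, which forces R3C1 = 1.
The 3 cells of cage e must have sum 7, so R3C2 = 3.
Row 3 now contains 3, so R3C3 = 4.
The 4 cells of cage c must have product 24, which forces R2C1 = 2.
Cage c needs product 24, leaving R2C2 = 1.
Cage c has product 24, leaving R2C3 = 3.
3 is placed in row 2; hence R2C4 = 4.
4 is placed in column 4, so R4C4 = 1.
Column 1 now contains 2, which forces R1C1 = 4.
Cage a's pair has sum 6, so R1C2 = 2.
Column 3 already has 3, which forces R1C3 = 1.
Column 4 already has 1; hence R1C4 = 3.
The 3 cells of cage d must have product 8, which forces R4C2 = 4.
1 is placed in row 4, leaving R4C3 = 2.
The full grid is 4 2 1 3 / 2 1 3 4 / 1 3 4 2 / 3 4 2 1.

1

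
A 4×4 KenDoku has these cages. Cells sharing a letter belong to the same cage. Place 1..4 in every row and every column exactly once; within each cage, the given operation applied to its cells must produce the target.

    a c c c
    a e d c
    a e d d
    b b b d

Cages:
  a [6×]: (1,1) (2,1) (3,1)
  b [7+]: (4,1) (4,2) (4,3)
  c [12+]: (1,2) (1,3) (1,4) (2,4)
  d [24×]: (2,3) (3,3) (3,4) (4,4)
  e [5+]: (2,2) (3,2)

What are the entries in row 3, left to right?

1 3 4 2

In row 4, 3 can only go at (4,4), so (4,4) = 3.
Cage c has sum 12, which forces (1,4) = 1.
Column 4 already has 3, which forces (2,4) = 4.
Column 4 already has 4, which forces (3,4) = 2.
The 4 cells of cage d must have product 24, leaving (2,3) = 1.
The 4 cells of cage d must have product 24, so (3,3) = 4.
4 is placed in column 3, which forces (4,3) = 2.
Cage c has sum 12; hence (1,2) = 4.
4 is placed in column 3, which forces (1,3) = 3.
Row 2 already has 1, which forces (2,2) = 2.
Cage a has product 6, so (3,1) = 1.
Row 3 already has 4, which forces (3,2) = 3.
1 is placed in column 1, so (4,1) = 4.
4 is placed in column 2, leaving (4,2) = 1.
Row 1 now contains 3; hence (1,1) = 2.
2 is placed in row 2, which forces (2,1) = 3.
Completed grid: 2 4 3 1 / 3 2 1 4 / 1 3 4 2 / 4 1 2 3.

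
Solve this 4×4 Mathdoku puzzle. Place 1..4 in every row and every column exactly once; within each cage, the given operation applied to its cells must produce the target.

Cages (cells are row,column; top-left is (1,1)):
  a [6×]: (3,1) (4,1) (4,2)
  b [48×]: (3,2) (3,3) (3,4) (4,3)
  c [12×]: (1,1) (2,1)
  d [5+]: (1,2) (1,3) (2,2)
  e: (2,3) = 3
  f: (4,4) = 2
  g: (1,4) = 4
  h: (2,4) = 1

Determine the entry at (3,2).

G is a freebie, which forces (1,4) = 4.
Cage e is given, which forces (2,3) = 3.
Cage h is a single given cell; hence (2,4) = 1.
Cage f is given, which forces (4,4) = 2.
Row 1 already has 4; hence (1,1) = 3.
Cage d has sum 5, so (1,2) = 1.
The 3 cells of cage d must have sum 5, leaving (1,3) = 2.
3 is placed in row 2, leaving (2,1) = 4.
Row 2 now contains 1; hence (2,2) = 2.
Cage a needs product 6, which forces (3,1) = 2.
Cage b has product 48, leaving (3,2) = 4.
The 4 cells of cage b must have product 48, so (3,3) = 1.
Column 4 already has 2, so (3,4) = 3.
Column 1 now contains 3, so (4,1) = 1.
Column 2 already has 1, so (4,2) = 3.
2 is placed in row 4, which forces (4,3) = 4.
The full grid is 3 1 2 4 / 4 2 3 1 / 2 4 1 3 / 1 3 4 2.

4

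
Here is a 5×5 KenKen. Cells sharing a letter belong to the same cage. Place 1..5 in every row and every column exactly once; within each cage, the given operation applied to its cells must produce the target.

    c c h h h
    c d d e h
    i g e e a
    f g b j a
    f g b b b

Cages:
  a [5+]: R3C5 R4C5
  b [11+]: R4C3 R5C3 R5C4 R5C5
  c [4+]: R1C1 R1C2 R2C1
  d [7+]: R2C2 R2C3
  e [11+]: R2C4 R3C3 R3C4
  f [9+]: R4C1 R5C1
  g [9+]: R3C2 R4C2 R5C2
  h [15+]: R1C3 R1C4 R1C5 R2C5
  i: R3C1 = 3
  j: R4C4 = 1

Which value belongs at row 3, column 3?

5

Cage c needs sum 4, leaving R1C1 = 2.
Cage c has sum 4; hence R1C2 = 1.
Cage c has sum 4, which forces R2C1 = 1.
Cage i is given, leaving R3C1 = 3.
J is a freebie, which forces R4C4 = 1.
The 4 cells of cage h must have sum 15; hence R2C5 = 3.
Column 5 now contains 3; hence R4C5 = 4.
Column 5 already has 4, leaving R1C5 = 5.
The two cells of cage a must have sum 5, which forces R3C5 = 1.
4 is placed in row 4; hence R4C1 = 5.
The two cells of cage f must have sum 9, so R5C1 = 4.
1 is placed in column 5, which forces R5C5 = 2.
Cage g has sum 9; hence R3C2 = 4.
Cage g has sum 9, which forces R4C2 = 2.
Cage b needs sum 11, which forces R4C3 = 3.
Row 5 already has 2, leaving R5C2 = 3.
Cage b has sum 11, which forces R5C3 = 1.
Cage b needs sum 11, so R5C4 = 5.
Column 3 already has 3, so R1C3 = 4.
Cage h has sum 15; hence R1C4 = 3.
Column 2 already has 2, leaving R2C2 = 5.
The two cells of cage d must have sum 7; hence R2C3 = 2.
Cage e needs sum 11, which forces R2C4 = 4.
Cage e has sum 11, which forces R3C3 = 5.
Column 4 already has 5, leaving R3C4 = 2.
The full grid is 2 1 4 3 5 / 1 5 2 4 3 / 3 4 5 2 1 / 5 2 3 1 4 / 4 3 1 5 2.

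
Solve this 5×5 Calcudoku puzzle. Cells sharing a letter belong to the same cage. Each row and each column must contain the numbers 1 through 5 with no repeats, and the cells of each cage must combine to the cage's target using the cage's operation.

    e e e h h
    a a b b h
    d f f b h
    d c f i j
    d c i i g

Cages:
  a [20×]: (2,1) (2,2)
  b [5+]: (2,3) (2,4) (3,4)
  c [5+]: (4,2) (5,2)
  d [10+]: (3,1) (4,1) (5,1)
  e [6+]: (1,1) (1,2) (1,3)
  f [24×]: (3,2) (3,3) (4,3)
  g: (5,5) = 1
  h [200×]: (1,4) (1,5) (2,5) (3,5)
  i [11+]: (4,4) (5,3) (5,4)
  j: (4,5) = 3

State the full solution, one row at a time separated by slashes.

1 2 3 5 4 / 4 5 1 3 2 / 2 3 4 1 5 / 5 1 2 4 3 / 3 4 5 2 1

Cage h needs product 200, leaving (1,4) = 5.
Cage j is given, leaving (4,5) = 3.
Cage g is a single given cell, which forces (5,5) = 1.
The only place for 4 in row 1 is (1,5).
Row 2 needs a 3, and only (2,4) is open for it.
Cage b has sum 5, so (2,3) = 1.
The 3 cells of cage b must have sum 5, so (3,4) = 1.
Cage i needs sum 11; hence (5,3) = 5.
In row 2, 2 can only go at (2,5), so (2,5) = 2.
Column 5 now contains 2; hence (3,5) = 5.
The 3 cells of cage d must have sum 10, so (4,1) = 5.
5 is placed in column 1, which forces (2,1) = 4.
Cage a's pair has product 20, leaving (2,2) = 5.
Row 4 needs a 1, and only (4,2) is open for it.
Cage e has sum 6, leaving (1,1) = 1.
The two cells of cage c must have sum 5, leaving (5,2) = 4.
Row 5 already has 4, so (5,4) = 2.
Cage d has sum 10, leaving (3,1) = 2.
Row 3 already has 2; hence (3,2) = 3.
Row 3 already has 3, leaving (3,3) = 4.
Column 3 now contains 4, so (4,3) = 2.
2 is placed in column 4; hence (4,4) = 4.
2 is placed in row 5; hence (5,1) = 3.
Column 2 now contains 3, so (1,2) = 2.
2 is placed in column 3, so (1,3) = 3.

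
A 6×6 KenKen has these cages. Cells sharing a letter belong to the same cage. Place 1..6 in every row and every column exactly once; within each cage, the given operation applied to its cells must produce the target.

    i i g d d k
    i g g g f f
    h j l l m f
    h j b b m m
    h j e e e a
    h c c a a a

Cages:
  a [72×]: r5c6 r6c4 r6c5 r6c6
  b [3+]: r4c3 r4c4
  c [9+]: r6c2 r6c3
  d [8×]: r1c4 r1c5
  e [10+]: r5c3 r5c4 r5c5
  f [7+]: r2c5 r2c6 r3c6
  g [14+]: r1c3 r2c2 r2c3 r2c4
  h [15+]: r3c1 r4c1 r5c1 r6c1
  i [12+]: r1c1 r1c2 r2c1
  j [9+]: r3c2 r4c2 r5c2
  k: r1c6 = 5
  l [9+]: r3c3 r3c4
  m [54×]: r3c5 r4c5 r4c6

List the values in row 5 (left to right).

Cage k is a single given cell, so r1c6 = 5.
The 3 cells of cage m must have product 54, so r3c5 = 3.
Cage m has product 54, which forces r4c5 = 6.
Cage m has product 54, which forces r4c6 = 3.
In column 5, 5 can only go at r5c5, so r5c5 = 5.
Cage j needs sum 9, which forces r5c2 = 3.
Cage i needs sum 12; hence r2c1 = 5.
5 is placed in column 1; hence r4c1 = 4.
4 is placed in row 4, leaving r4c2 = 5.
Cage h needs sum 15, which forces r6c1 = 3.
3 is placed in row 6; hence r6c4 = 6.
Cage j needs sum 9; hence r3c2 = 1.
Row 3 now contains 1, which forces r3c6 = 2.
Cage a needs product 72, leaving r5c6 = 6.
Row 6 already has 6; hence r6c2 = 4.
The two cells of cage c must have sum 9, leaving r6c3 = 5.
Column 6 already has 2, so r6c6 = 1.
Cage i has sum 12, which forces r1c1 = 1.
Column 2 now contains 1, leaving r1c2 = 6.
Row 1 now contains 1, leaving r1c3 = 3.
Column 2 already has 6, leaving r2c2 = 2.
The 3 cells of cage f must have sum 7, leaving r2c5 = 1.
Column 6 already has 1, so r2c6 = 4.
2 is placed in row 3; hence r3c1 = 6.
Column 3 already has 5, which forces r3c3 = 4.
The two cells of cage l must have sum 9, leaving r3c4 = 5.
Row 5 already has 6, so r5c1 = 2.
Column 3 now contains 4, leaving r5c3 = 1.
Row 5 now contains 1, so r5c4 = 4.
Row 6 now contains 1, so r6c5 = 2.
Column 4 now contains 4, so r1c4 = 2.
Column 5 already has 2, leaving r1c5 = 4.
Row 2 now contains 4, which forces r2c3 = 6.
Row 2 now contains 4; hence r2c4 = 3.
Column 3 now contains 1, leaving r4c3 = 2.
Cage b's pair has sum 3, leaving r4c4 = 1.
Filled in: 1 6 3 2 4 5 / 5 2 6 3 1 4 / 6 1 4 5 3 2 / 4 5 2 1 6 3 / 2 3 1 4 5 6 / 3 4 5 6 2 1.

2 3 1 4 5 6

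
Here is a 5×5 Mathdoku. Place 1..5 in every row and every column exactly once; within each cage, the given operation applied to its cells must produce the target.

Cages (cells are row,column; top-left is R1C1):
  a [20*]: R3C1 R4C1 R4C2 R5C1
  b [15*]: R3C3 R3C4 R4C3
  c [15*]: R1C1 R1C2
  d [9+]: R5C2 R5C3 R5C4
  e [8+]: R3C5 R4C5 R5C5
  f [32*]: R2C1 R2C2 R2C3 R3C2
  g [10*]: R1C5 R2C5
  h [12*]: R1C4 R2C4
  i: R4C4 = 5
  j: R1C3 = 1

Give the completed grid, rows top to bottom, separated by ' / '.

3 5 1 4 2 / 4 1 2 3 5 / 2 4 5 1 3 / 1 2 3 5 4 / 5 3 4 2 1

Cage j is given, so R1C3 = 1.
Cage f needs product 32, leaving R3C2 = 4.
I is a freebie, so R4C4 = 5.
The 3 cells of cage b must have product 15; hence R3C3 = 5.
The 3 cells of cage b must have product 15, so R3C4 = 1.
5 is placed in row 4, which forces R4C3 = 3.
Row 3 now contains 1; hence R3C1 = 2.
2 is placed in row 3; hence R3C5 = 3.
Cage a has product 20, so R4C1 = 1.
Cage a needs product 20, which forces R4C2 = 2.
1 is placed in row 4, which forces R4C5 = 4.
Cage a has product 20, so R5C1 = 5.
Column 2 now contains 2; hence R5C2 = 3.
5 is placed in row 5, which forces R5C5 = 1.
Column 1 already has 5; hence R1C1 = 3.
Column 2 already has 3; hence R1C2 = 5.
3 is placed in row 1; hence R1C4 = 4.
Row 1 already has 5, leaving R1C5 = 2.
Column 1 already has 1; hence R2C1 = 4.
Column 2 now contains 2, leaving R2C2 = 1.
Cage f needs product 32, so R2C3 = 2.
4 is placed in column 4, leaving R2C4 = 3.
Column 5 already has 2, which forces R2C5 = 5.
Column 3 now contains 2, which forces R5C3 = 4.
4 is placed in column 4, so R5C4 = 2.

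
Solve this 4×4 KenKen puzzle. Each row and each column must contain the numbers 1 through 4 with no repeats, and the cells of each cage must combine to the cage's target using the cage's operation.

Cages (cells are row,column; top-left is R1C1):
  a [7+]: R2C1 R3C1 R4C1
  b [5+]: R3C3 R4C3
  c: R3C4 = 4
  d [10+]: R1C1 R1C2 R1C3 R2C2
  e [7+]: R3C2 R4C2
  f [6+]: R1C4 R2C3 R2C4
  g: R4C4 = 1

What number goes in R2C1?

C is a freebie, which forces R3C4 = 4.
Cage g is given; hence R4C4 = 1.
Cage f needs sum 6, leaving R2C3 = 1.
Row 3 now contains 4, which forces R3C2 = 3.
Row 3 already has 3; hence R3C3 = 2.
The two cells of cage e must have sum 7, leaving R4C2 = 4.
4 is placed in row 4; hence R4C3 = 3.
Cage d has sum 10, leaving R1C1 = 3.
Cage d needs sum 10, leaving R1C2 = 1.
Column 3 now contains 3, leaving R1C3 = 4.
Row 1 now contains 3, so R1C4 = 2.
Cage a needs sum 7, leaving R2C1 = 4.
Column 2 already has 4, which forces R2C2 = 2.
Column 4 now contains 2; hence R2C4 = 3.
2 is placed in row 3; hence R3C1 = 1.
4 is placed in row 4, leaving R4C1 = 2.
Completed grid: 3 1 4 2 / 4 2 1 3 / 1 3 2 4 / 2 4 3 1.

4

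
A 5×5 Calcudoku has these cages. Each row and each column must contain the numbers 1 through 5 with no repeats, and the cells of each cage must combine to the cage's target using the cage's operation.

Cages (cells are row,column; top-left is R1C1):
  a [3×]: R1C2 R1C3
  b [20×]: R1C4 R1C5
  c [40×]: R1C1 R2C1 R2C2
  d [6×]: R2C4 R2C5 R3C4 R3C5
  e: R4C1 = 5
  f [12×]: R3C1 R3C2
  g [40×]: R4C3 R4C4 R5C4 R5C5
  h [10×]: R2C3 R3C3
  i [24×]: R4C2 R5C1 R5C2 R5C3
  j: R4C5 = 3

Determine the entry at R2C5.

Cage e is given, which forces R4C1 = 5.
Cage j is given, leaving R4C5 = 3.
Cage c needs product 40, which forces R2C2 = 5.
Row 2 already has 5; hence R2C3 = 2.
2 is placed in row 2; hence R2C5 = 1.
Column 3 already has 2, which forces R3C3 = 5.
Column 5 already has 1, so R3C5 = 2.
The 3 cells of cage c must have product 40, which forces R1C1 = 2.
2 is placed in row 2; hence R2C1 = 4.
Row 2 now contains 1, so R2C4 = 3.
4 is placed in column 1, leaving R3C1 = 3.
Row 3 already has 3, leaving R3C2 = 4.
The 4 cells of cage d must have product 6, leaving R3C4 = 1.
Column 1 already has 3, which forces R5C1 = 1.
Cage i needs product 24, which forces R4C2 = 2.
Cage g needs product 40, leaving R4C3 = 1.
2 is placed in row 4, so R4C4 = 4.
Cage i needs product 24; hence R5C2 = 3.
Cage i needs product 24; hence R5C3 = 4.
4 is placed in row 5, so R5C5 = 5.
Column 2 now contains 3, which forces R1C2 = 1.
1 is placed in column 3, leaving R1C3 = 3.
4 is placed in column 4, leaving R1C4 = 5.
Column 5 already has 5, which forces R1C5 = 4.
Row 5 now contains 5, leaving R5C4 = 2.
Filled in: 2 1 3 5 4 / 4 5 2 3 1 / 3 4 5 1 2 / 5 2 1 4 3 / 1 3 4 2 5.

1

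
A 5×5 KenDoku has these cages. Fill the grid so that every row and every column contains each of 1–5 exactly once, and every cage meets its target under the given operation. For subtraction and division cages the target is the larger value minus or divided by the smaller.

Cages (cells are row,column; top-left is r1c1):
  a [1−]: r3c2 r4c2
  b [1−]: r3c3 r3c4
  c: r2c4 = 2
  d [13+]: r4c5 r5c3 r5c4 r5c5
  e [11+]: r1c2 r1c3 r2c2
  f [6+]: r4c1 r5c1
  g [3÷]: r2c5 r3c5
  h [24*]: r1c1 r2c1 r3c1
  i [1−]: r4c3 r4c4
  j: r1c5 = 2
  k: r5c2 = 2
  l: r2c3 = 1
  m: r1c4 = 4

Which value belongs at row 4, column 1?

Cage m is given, so r1c4 = 4.
Cage j is a single given cell, so r1c5 = 2.
L is a freebie, which forces r2c3 = 1.
Cage c is given, leaving r2c4 = 2.
Row 2 already has 1, leaving r2c5 = 3.
Column 5 already has 3, which forces r3c5 = 1.
K is a freebie, so r5c2 = 2.
2 is placed in row 1; hence r1c1 = 3.
Cage e needs sum 11; hence r1c2 = 1.
The 3 cells of cage e must have sum 11, leaving r1c3 = 5.
Row 2 already has 3, leaving r2c1 = 4.
Cage e has sum 11; hence r2c2 = 5.
Cage h needs product 24, leaving r3c1 = 2.
Row 3 already has 2, which forces r3c3 = 4.
4 is placed in column 3, leaving r4c3 = 2.
Cage d needs sum 13, leaving r5c3 = 3.
The 4 cells of cage d must have sum 13, which forces r5c4 = 1.
Row 3 now contains 4; hence r3c2 = 3.
Row 3 now contains 3; hence r3c4 = 5.
The two cells of cage f must have sum 6, which forces r4c1 = 1.
The two cells of cage a must have difference 1; hence r4c2 = 4.
Cage i needs two cells with difference 1, so r4c4 = 3.
4 is placed in row 4, so r4c5 = 5.
Row 5 now contains 1; hence r5c1 = 5.
Column 5 already has 5, so r5c5 = 4.
Filled in: 3 1 5 4 2 / 4 5 1 2 3 / 2 3 4 5 1 / 1 4 2 3 5 / 5 2 3 1 4.

1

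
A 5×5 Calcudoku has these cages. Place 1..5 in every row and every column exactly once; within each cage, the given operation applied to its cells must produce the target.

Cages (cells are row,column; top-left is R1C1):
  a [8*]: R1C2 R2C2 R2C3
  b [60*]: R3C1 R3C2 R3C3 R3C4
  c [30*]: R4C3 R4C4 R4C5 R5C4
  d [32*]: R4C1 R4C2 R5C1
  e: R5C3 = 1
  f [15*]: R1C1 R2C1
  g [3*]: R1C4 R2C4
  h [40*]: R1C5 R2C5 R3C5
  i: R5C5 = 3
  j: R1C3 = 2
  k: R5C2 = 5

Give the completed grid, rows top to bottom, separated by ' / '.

5 1 2 3 4 / 3 2 4 1 5 / 1 3 5 4 2 / 2 4 3 5 1 / 4 5 1 2 3

Cage j is given, which forces R1C3 = 2.
Cage d needs product 32, leaving R4C1 = 2.
Cage d has product 32, leaving R4C2 = 4.
The 3 cells of cage d must have product 32, so R5C1 = 4.
K is a freebie, leaving R5C2 = 5.
Cage e is a single given cell, so R5C3 = 1.
Cage i is a single given cell, which forces R5C5 = 3.
4 is placed in column 2, leaving R1C2 = 1.
Row 1 already has 1; hence R1C4 = 3.
The 3 cells of cage a must have product 8, which forces R2C2 = 2.
1 is placed in column 3; hence R2C3 = 4.
Column 4 now contains 3, so R2C4 = 1.
4 is placed in row 2, which forces R2C5 = 5.
1 is placed in column 2, leaving R3C2 = 3.
Row 3 already has 3, which forces R3C3 = 5.
Row 3 now contains 5, so R3C4 = 4.
Row 3 already has 4, leaving R3C5 = 2.
Column 3 now contains 5, so R4C3 = 3.
1 is placed in column 4, so R4C4 = 5.
5 is placed in column 5; hence R4C5 = 1.
Row 5 already has 3; hence R5C4 = 2.
3 is placed in row 1, which forces R1C1 = 5.
5 is placed in column 5; hence R1C5 = 4.
Row 2 already has 5, leaving R2C1 = 3.
Row 3 now contains 5, so R3C1 = 1.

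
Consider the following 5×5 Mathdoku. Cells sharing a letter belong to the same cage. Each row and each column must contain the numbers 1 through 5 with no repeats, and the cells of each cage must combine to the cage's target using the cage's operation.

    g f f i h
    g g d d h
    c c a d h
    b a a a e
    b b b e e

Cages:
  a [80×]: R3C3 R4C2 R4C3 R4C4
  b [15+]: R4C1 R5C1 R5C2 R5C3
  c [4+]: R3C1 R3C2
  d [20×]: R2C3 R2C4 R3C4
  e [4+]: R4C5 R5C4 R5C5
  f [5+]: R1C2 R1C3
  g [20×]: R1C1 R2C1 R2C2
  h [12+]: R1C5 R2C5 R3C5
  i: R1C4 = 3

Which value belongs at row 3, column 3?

Cage i is a single given cell; hence R1C4 = 3.
Cage e has sum 4, leaving R4C5 = 1.
Cage e has sum 4, leaving R5C4 = 1.
Cage e needs sum 4, leaving R5C5 = 2.
Cage a needs product 80; hence R3C3 = 2.
Cage b needs sum 15, leaving R4C1 = 3.
Column 3 now contains 2; hence R2C3 = 1.
3 is placed in column 1, leaving R3C1 = 1.
Cage c's pair has sum 4, leaving R3C2 = 3.
The 3 cells of cage g must have product 20, leaving R1C1 = 2.
Cage f's pair has sum 5; hence R1C2 = 1.
1 is placed in column 3, so R1C3 = 4.
4 is placed in row 1, so R1C5 = 5.
Cage g has product 20, leaving R2C1 = 5.
Cage g has product 20, which forces R2C2 = 2.
5 is placed in row 2, which forces R2C4 = 4.
Cage h needs sum 12, leaving R2C5 = 3.
Column 4 now contains 4; hence R3C4 = 5.
Column 5 now contains 5, so R3C5 = 4.
4 is placed in column 3, which forces R4C3 = 5.
Column 4 now contains 5; hence R4C4 = 2.
Column 1 already has 5, so R5C1 = 4.
Row 5 already has 4, so R5C2 = 5.
Cage b has sum 15, which forces R5C3 = 3.
5 is placed in row 4; hence R4C2 = 4.
The full grid is 2 1 4 3 5 / 5 2 1 4 3 / 1 3 2 5 4 / 3 4 5 2 1 / 4 5 3 1 2.

2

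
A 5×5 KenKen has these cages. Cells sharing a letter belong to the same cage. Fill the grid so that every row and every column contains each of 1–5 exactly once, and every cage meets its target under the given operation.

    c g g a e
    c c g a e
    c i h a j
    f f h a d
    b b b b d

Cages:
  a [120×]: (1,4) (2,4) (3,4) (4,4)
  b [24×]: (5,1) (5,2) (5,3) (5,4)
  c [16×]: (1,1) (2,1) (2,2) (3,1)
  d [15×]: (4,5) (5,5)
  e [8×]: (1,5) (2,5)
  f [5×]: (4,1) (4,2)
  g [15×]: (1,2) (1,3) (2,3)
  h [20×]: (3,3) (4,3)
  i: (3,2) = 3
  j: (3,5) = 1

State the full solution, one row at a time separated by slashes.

The 4 cells of cage c must have product 16, so (2,2) = 2.
2 is placed in row 2, so (2,5) = 4.
I is a freebie, so (3,2) = 3.
Cage j is given, which forces (3,5) = 1.
Column 5 already has 4, so (1,5) = 2.
Row 2 now contains 4, which forces (2,1) = 1.
1 is placed in column 1, so (4,1) = 5.
Row 4 already has 5; hence (4,2) = 1.
Row 4 already has 5; hence (4,3) = 4.
Row 4 already has 5, leaving (4,5) = 3.
Column 2 now contains 1, leaving (5,2) = 4.
Column 5 already has 3; hence (5,5) = 5.
Row 1 now contains 2; hence (1,1) = 4.
Column 2 now contains 1, so (1,2) = 5.
The 3 cells of cage g must have product 15, so (1,3) = 1.
Row 1 already has 5; hence (1,4) = 3.
Cage g has product 15, which forces (2,3) = 3.
Column 4 now contains 3, which forces (2,4) = 5.
The 4 cells of cage c must have product 16, which forces (3,1) = 2.
4 is placed in column 3; hence (3,3) = 5.
Column 4 now contains 5, leaving (3,4) = 4.
Row 4 already has 3, which forces (4,4) = 2.
2 is placed in column 1, leaving (5,1) = 3.
Column 3 already has 3, leaving (5,3) = 2.
2 is placed in column 4; hence (5,4) = 1.

4 5 1 3 2 / 1 2 3 5 4 / 2 3 5 4 1 / 5 1 4 2 3 / 3 4 2 1 5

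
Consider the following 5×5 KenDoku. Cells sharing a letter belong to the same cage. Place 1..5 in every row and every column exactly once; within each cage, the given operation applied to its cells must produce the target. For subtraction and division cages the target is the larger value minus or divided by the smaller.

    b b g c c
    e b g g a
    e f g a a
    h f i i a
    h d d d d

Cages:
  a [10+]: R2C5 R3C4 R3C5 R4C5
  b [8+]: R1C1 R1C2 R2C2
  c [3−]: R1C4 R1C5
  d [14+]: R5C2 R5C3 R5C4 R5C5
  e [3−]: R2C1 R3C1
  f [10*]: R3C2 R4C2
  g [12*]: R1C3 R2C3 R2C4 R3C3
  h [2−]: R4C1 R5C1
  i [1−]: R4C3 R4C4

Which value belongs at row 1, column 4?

2

In row 5, 1 can only go at R5C1, so R5C1 = 1.
The two cells of cage h must have difference 2; hence R4C1 = 3.
Column 1 needs a 4, and only R1C1 is open for it.
Column 2 needs a 4, and only R5C2 is open for it.
The 4 cells of cage g must have product 12, which forces R2C4 = 1.
The 3 cells of cage b must have sum 8, which forces R1C2 = 1.
Row 1 now contains 1, which forces R1C3 = 3.
Row 2 already has 1, leaving R2C2 = 3.
3 is placed in column 3, which forces R2C3 = 4.
Row 2 now contains 4, leaving R2C5 = 2.
Column 3 now contains 4, so R3C3 = 1.
Column 3 now contains 1; hence R4C3 = 5.
Column 3 now contains 5, which forces R5C3 = 2.
The two cells of cage c must have difference 3, leaving R1C4 = 2.
Column 5 already has 2, leaving R1C5 = 5.
Row 2 now contains 2, so R2C1 = 5.
Cage e needs two cells with difference 3, leaving R3C1 = 2.
Cage f needs two cells with product 10, leaving R3C2 = 5.
Row 4 already has 5, so R4C2 = 2.
Cage i's pair has difference 1, so R4C4 = 4.
Cage a needs sum 10, so R4C5 = 1.
5 is placed in column 5; hence R5C5 = 3.
4 is placed in column 4, leaving R3C4 = 3.
Column 5 already has 3; hence R3C5 = 4.
Row 5 already has 3, leaving R5C4 = 5.
Completed grid: 4 1 3 2 5 / 5 3 4 1 2 / 2 5 1 3 4 / 3 2 5 4 1 / 1 4 2 5 3.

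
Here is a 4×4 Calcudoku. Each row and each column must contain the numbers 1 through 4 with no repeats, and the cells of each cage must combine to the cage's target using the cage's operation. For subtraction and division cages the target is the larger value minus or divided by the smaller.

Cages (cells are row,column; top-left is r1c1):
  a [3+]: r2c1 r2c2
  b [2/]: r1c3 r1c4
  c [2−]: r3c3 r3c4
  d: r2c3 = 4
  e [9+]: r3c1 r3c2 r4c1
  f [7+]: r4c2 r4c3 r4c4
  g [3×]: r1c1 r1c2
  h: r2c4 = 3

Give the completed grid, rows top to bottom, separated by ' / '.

Cage d is given, so r2c3 = 4.
Cage h is a single given cell, which forces r2c4 = 3.
In row 1, 4 can only go at r1c4, so r1c4 = 4.
The two cells of cage b must have quotient 2, leaving r1c3 = 2.
Cage c's pair has difference 2, which forces r3c3 = 3.
Column 4 already has 4, so r3c4 = 1.
Cage f has sum 7, which forces r4c2 = 4.
Column 3 already has 2, so r4c3 = 1.
1 is placed in column 4, which forces r4c4 = 2.
Cage e has sum 9; hence r3c1 = 4.
4 is placed in column 2, which forces r3c2 = 2.
Row 4 now contains 2; hence r4c1 = 3.
Column 1 now contains 3, leaving r1c1 = 1.
Cage g needs two cells with product 3, which forces r1c2 = 3.
The two cells of cage a must have sum 3, leaving r2c1 = 2.
Column 2 already has 2, so r2c2 = 1.

1 3 2 4 / 2 1 4 3 / 4 2 3 1 / 3 4 1 2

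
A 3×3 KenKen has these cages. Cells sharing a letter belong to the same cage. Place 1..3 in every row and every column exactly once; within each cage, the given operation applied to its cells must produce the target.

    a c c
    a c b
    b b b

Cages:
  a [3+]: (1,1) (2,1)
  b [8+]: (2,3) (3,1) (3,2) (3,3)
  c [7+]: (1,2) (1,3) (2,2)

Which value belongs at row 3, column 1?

The 4 cells of cage b must have sum 8, leaving (2,3) = 2.
Cage a needs two cells with sum 3; hence (1,1) = 2.
Cage c needs sum 7, which forces (1,2) = 1.
Column 3 now contains 2, so (1,3) = 3.
Row 2 already has 2, leaving (2,1) = 1.
Row 2 already has 2, leaving (2,2) = 3.
Column 1 now contains 1, leaving (3,1) = 3.
Column 2 already has 3, which forces (3,2) = 2.
Column 3 now contains 3; hence (3,3) = 1.
Completed grid: 2 1 3 / 1 3 2 / 3 2 1.

3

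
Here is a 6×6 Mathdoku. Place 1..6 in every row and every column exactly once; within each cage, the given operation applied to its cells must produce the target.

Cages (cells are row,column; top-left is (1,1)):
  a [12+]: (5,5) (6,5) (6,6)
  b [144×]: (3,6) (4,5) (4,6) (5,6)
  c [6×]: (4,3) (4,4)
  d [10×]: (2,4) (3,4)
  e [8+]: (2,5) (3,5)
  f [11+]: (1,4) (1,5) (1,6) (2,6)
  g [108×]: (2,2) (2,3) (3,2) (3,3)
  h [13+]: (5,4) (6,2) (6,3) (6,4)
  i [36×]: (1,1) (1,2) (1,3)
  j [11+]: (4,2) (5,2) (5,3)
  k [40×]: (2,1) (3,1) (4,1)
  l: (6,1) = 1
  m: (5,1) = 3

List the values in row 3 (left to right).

2 1 6 5 3 4

Cage m is a single given cell, so (5,1) = 3.
Cage l is given; hence (6,1) = 1.
The only place for 6 in column 1 is (1,1).
Cage f has sum 11, so (2,6) = 1.
The only place for 4 in row 2 is (2,1).
The only place for 4 in row 3 is (3,6).
Column 6 already has 4, so (1,6) = 5.
Row 4 needs a 4, and only (4,2) is open for it.
The only place for 5 in row 4 is (4,1).
Column 1 already has 5, leaving (3,1) = 2.
2 is placed in row 3, leaving (3,4) = 5.
Column 4 now contains 5, so (2,4) = 2.
Row 2 already has 2, leaving (2,5) = 5.
Cage e needs two cells with sum 8, which forces (3,5) = 3.
Cage b needs product 144, so (4,6) = 3.
Row 4 needs a 2, and only (4,5) is open for it.
The 4 cells of cage b must have product 144, which forces (5,6) = 6.
Cage a has sum 12, so (6,6) = 2.
Cage h has sum 13; hence (5,4) = 1.
6 is placed in row 5; hence (5,5) = 4.
Cage a needs sum 12; hence (6,5) = 6.
1 is placed in column 4, so (1,4) = 4.
Column 5 already has 4, so (1,5) = 1.
Cage c's pair has product 6, so (4,3) = 1.
1 is placed in column 4, so (4,4) = 6.
4 is placed in column 4, which forces (6,4) = 3.
Cage g needs product 108, which forces (2,2) = 6.
The 4 cells of cage g must have product 108, so (2,3) = 3.
Cage g needs product 108, so (3,2) = 1.
Column 3 now contains 1, which forces (3,3) = 6.
Row 6 already has 3; hence (6,2) = 5.
Cage h needs sum 13, so (6,3) = 4.
The 3 cells of cage i must have product 36, which forces (1,2) = 3.
Column 3 now contains 3, so (1,3) = 2.
5 is placed in column 2, so (5,2) = 2.
The 3 cells of cage j must have sum 11, which forces (5,3) = 5.
Filled in: 6 3 2 4 1 5 / 4 6 3 2 5 1 / 2 1 6 5 3 4 / 5 4 1 6 2 3 / 3 2 5 1 4 6 / 1 5 4 3 6 2.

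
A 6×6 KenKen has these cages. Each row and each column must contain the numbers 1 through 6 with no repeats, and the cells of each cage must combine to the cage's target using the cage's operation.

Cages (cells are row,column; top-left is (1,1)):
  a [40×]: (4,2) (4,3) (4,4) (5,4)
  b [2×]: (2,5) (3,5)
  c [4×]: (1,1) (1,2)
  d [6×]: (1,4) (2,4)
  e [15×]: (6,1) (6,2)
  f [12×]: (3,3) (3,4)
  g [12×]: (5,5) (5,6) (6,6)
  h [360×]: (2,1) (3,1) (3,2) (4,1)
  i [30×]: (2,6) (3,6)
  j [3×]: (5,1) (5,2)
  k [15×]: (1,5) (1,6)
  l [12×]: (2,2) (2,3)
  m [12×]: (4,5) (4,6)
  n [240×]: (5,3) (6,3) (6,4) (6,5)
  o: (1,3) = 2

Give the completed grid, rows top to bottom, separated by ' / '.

Cage o is a single given cell, which forces (1,3) = 2.
In row 1, 6 can only go at (1,4), so (1,4) = 6.
Cage d needs two cells with product 6, leaving (2,4) = 1.
1 is placed in row 2, which forces (2,5) = 2.
2 is placed in column 5, so (3,5) = 1.
The only place for 1 in row 6 is (6,6).
The only place for 2 in row 6 is (6,4).
Cage a needs product 40, so (4,2) = 2.
Cage a has product 40; hence (4,3) = 1.
Row 3 needs a 2, and only (3,1) is open for it.
Cage h needs product 360; hence (3,2) = 6.
Row 3 already has 6, so (3,6) = 5.
Cage k's pair has product 15; hence (1,5) = 5.
Column 6 already has 5, leaving (1,6) = 3.
Column 6 already has 5; hence (2,6) = 6.
Column 6 now contains 3, so (4,6) = 4.
4 is placed in column 6, which forces (5,6) = 2.
6 is placed in row 2; hence (2,1) = 5.
Cage h needs product 360, so (4,1) = 6.
Row 4 already has 4, so (4,4) = 5.
Row 4 already has 4; hence (4,5) = 3.
Cage a has product 40, which forces (5,4) = 4.
Cage g needs product 12; hence (5,5) = 6.
Column 1 now contains 5, which forces (6,1) = 3.
Row 6 already has 3; hence (6,2) = 5.
Column 5 now contains 6, so (6,5) = 4.
The two cells of cage f must have product 12, so (3,3) = 4.
Column 4 now contains 4, so (3,4) = 3.
3 is placed in column 1, so (5,1) = 1.
Cage j needs two cells with product 3, which forces (5,2) = 3.
Row 5 already has 6; hence (5,3) = 5.
Row 6 already has 4; hence (6,3) = 6.
Column 1 already has 1, leaving (1,1) = 4.
Cage c needs two cells with product 4; hence (1,2) = 1.
3 is placed in column 2, so (2,2) = 4.
Column 3 already has 4, which forces (2,3) = 3.

4 1 2 6 5 3 / 5 4 3 1 2 6 / 2 6 4 3 1 5 / 6 2 1 5 3 4 / 1 3 5 4 6 2 / 3 5 6 2 4 1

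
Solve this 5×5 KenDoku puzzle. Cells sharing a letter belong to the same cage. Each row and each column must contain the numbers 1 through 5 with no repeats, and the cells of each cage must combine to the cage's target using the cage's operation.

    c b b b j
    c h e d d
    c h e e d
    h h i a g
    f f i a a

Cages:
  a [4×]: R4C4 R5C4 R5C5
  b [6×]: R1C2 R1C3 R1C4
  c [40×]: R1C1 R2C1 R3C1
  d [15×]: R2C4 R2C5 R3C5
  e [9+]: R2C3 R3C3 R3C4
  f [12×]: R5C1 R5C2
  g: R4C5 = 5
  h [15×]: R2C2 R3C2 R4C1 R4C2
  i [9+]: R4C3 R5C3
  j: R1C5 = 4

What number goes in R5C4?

1

Cage j is a single given cell, so R1C5 = 4.
Cage h has product 15; hence R4C1 = 1.
1 is placed in row 4, so R4C4 = 2.
Cage g is a single given cell, so R4C5 = 5.
Cage d has product 15, so R2C4 = 5.
Row 4 already has 5, so R4C2 = 3.
Row 4 already has 5; hence R4C3 = 4.
Column 2 now contains 3; hence R5C2 = 4.
Cage i's pair has sum 9; hence R5C3 = 5.
The 3 cells of cage a must have product 4, so R5C4 = 1.
Cage a has product 4; hence R5C5 = 2.
Column 4 already has 1, which forces R1C4 = 3.
Row 2 already has 5, so R2C2 = 1.
1 is placed in row 2, leaving R2C5 = 3.
Cage h needs product 15, leaving R3C2 = 5.
The 3 cells of cage e must have sum 9, leaving R3C4 = 4.
3 is placed in column 5, leaving R3C5 = 1.
4 is placed in row 5; hence R5C1 = 3.
Cage c needs product 40; hence R1C1 = 5.
Column 2 already has 1, leaving R1C2 = 2.
Cage b needs product 6, so R1C3 = 1.
The 3 cells of cage c must have product 40, leaving R2C1 = 4.
Row 2 now contains 3; hence R2C3 = 2.
4 is placed in row 3, which forces R3C1 = 2.
Cage e has sum 9, so R3C3 = 3.
Filled in: 5 2 1 3 4 / 4 1 2 5 3 / 2 5 3 4 1 / 1 3 4 2 5 / 3 4 5 1 2.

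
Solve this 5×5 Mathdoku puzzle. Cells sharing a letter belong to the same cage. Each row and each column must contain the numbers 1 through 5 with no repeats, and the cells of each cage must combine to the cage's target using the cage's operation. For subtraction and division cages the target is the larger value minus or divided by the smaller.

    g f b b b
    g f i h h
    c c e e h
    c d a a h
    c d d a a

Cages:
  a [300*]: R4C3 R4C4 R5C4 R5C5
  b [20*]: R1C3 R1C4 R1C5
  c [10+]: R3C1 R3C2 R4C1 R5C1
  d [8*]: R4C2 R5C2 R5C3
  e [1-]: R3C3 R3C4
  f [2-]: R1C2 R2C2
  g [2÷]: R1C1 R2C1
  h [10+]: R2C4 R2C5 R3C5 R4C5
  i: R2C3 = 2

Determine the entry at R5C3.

1

Cage i is a single given cell, which forces R2C3 = 2.
Cage g needs two cells with quotient 2, which forces R1C1 = 2.
Row 1 needs a 3, and only R1C2 is open for it.
In row 5, 2 can only go at R5C2, so R5C2 = 2.
2 is placed in column 2, so R3C2 = 1.
Column 2 already has 1, so R4C2 = 4.
Column 2 already has 1, so R2C2 = 5.
The 3 cells of cage d must have product 8, which forces R5C3 = 1.
Cage c has sum 10, so R4C1 = 1.
Column 1 already has 1, which forces R2C1 = 4.
Cage h has sum 10, leaving R3C5 = 4.
Cage h has sum 10, which forces R4C5 = 2.
Column 5 now contains 4, so R5C5 = 5.
Column 5 now contains 5; hence R1C5 = 1.
1 is placed in column 5, so R2C5 = 3.
The 4 cells of cage c must have sum 10, which forces R3C1 = 5.
Cage e needs two cells with difference 1, which forces R3C3 = 3.
Cage e needs two cells with difference 1, which forces R3C4 = 2.
Column 3 already has 3, leaving R4C3 = 5.
5 is placed in row 4, so R4C4 = 3.
Row 5 already has 5, leaving R5C1 = 3.
Row 5 already has 5; hence R5C4 = 4.
Column 3 now contains 5, which forces R1C3 = 4.
4 is placed in column 4, leaving R1C4 = 5.
Row 2 already has 3, which forces R2C4 = 1.
The full grid is 2 3 4 5 1 / 4 5 2 1 3 / 5 1 3 2 4 / 1 4 5 3 2 / 3 2 1 4 5.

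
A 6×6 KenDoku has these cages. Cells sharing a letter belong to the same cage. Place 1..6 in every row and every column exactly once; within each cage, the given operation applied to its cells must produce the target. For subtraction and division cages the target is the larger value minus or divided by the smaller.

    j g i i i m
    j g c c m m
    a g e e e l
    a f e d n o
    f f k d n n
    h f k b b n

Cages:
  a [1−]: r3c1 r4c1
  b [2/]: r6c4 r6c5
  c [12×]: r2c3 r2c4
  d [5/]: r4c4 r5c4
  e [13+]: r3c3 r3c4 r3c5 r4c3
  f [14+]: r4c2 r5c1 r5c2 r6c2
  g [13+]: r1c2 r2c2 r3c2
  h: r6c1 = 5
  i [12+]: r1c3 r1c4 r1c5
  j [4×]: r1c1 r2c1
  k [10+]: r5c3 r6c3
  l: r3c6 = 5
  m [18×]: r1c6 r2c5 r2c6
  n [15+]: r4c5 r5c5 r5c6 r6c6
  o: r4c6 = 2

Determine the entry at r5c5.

L is a freebie, leaving r3c6 = 5.
O is a freebie, leaving r4c6 = 2.
Cage h is a single given cell, leaving r6c1 = 5.
The only place for 5 in row 2 is r2c2.
The only place for 6 in column 1 is r5c1.
Row 5 already has 6, so r5c3 = 4.
Cage k's pair has sum 10; hence r6c3 = 6.
The only place for 2 in row 2 is r2c3.
Cage c's pair has product 12; hence r2c4 = 6.
Cage m needs product 18; hence r1c6 = 6.
Row 1 already has 6, which forces r1c2 = 2.
Cage g has sum 13, which forces r3c2 = 6.
Cage e needs sum 13, which forces r4c3 = 5.
Row 4 now contains 5; hence r4c4 = 1.
Column 4 already has 1; hence r5c4 = 5.
5 is placed in row 5, so r5c5 = 2.
5 is placed in column 3, which forces r1c3 = 3.
Cage i needs sum 12; hence r1c4 = 4.
Cage i needs sum 12; hence r1c5 = 5.
3 is placed in column 3, so r3c3 = 1.
4 is placed in column 4, so r3c4 = 3.
3 is placed in row 3, leaving r3c5 = 4.
Cage n has sum 15, which forces r4c5 = 6.
Cage n needs sum 15; hence r5c6 = 3.
The two cells of cage b must have quotient 2; hence r6c4 = 2.
Column 5 now contains 4, which forces r6c5 = 1.
The 4 cells of cage n must have sum 15; hence r6c6 = 4.
Row 1 already has 4, which forces r1c1 = 1.
Cage j's pair has product 4, which forces r2c1 = 4.
Column 5 already has 1; hence r2c5 = 3.
3 is placed in column 6; hence r2c6 = 1.
Row 3 now contains 4, leaving r3c1 = 2.
The two cells of cage a must have difference 1, which forces r4c1 = 3.
Cage f has sum 14, which forces r4c2 = 4.
3 is placed in row 5, so r5c2 = 1.
Row 6 already has 4; hence r6c2 = 3.
Completed grid: 1 2 3 4 5 6 / 4 5 2 6 3 1 / 2 6 1 3 4 5 / 3 4 5 1 6 2 / 6 1 4 5 2 3 / 5 3 6 2 1 4.

2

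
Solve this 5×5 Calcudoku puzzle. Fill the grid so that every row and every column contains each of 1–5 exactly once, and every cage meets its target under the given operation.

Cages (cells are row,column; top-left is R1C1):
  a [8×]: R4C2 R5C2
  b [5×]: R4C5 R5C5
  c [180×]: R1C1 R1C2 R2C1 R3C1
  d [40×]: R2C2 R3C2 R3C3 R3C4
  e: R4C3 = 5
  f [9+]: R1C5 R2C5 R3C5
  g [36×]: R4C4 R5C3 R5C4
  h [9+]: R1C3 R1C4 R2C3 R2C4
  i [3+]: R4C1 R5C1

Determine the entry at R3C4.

Cage c needs product 180; hence R1C2 = 3.
E is a freebie, so R4C3 = 5.
The 3 cells of cage g must have product 36; hence R4C4 = 3.
5 is placed in row 4, leaving R4C5 = 1.
Cage g has product 36; hence R5C3 = 3.
Cage g has product 36, which forces R5C4 = 4.
Column 5 already has 1, which forces R5C5 = 5.
1 is placed in row 4, so R4C1 = 2.
Cage a's pair has product 8; hence R4C2 = 4.
The two cells of cage i must have sum 3, leaving R5C1 = 1.
Row 5 now contains 4; hence R5C2 = 2.
Cage d needs product 40, which forces R3C3 = 4.
Cage d needs product 40, leaving R3C4 = 2.
Row 3 now contains 2; hence R3C5 = 3.
The 4 cells of cage c must have product 180, so R1C1 = 4.
Row 1 now contains 4, which forces R1C5 = 2.
Cage c needs product 180; hence R2C1 = 3.
2 is placed in column 5, leaving R2C5 = 4.
3 is placed in row 3, which forces R3C1 = 5.
Row 3 now contains 5, which forces R3C2 = 1.
Row 1 now contains 2, so R1C3 = 1.
The 4 cells of cage h must have sum 9, which forces R1C4 = 5.
Column 2 already has 1, which forces R2C2 = 5.
Cage h needs sum 9; hence R2C3 = 2.
Cage h has sum 9; hence R2C4 = 1.
Completed grid: 4 3 1 5 2 / 3 5 2 1 4 / 5 1 4 2 3 / 2 4 5 3 1 / 1 2 3 4 5.

2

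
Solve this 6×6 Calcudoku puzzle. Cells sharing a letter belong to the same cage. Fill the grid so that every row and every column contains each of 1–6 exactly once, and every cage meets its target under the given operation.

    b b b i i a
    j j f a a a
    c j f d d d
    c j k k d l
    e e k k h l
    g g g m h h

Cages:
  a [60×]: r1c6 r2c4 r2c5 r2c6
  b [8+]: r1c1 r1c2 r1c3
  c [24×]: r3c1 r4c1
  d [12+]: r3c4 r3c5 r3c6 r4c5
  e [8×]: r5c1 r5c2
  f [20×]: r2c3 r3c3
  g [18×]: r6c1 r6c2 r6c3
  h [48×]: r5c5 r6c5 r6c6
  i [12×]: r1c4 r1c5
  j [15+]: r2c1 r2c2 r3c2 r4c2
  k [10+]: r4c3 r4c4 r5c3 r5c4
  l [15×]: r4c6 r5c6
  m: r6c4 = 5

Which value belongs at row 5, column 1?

Cage m is given, leaving r6c4 = 5.
The pair r5c1/r5c2 in row 5 holds {2, 4}, so r5c5 = 6.
In column 3, 6 can only go at r6c3, so r6c3 = 6.
Cage a has product 60, which forces r2c5 = 5.
Cage k needs sum 10, so r4c3 = 2.
The 4 cells of cage k must have sum 10, which forces r4c4 = 4.
{4, 6} are confined to r3c1 and r4c1 in column 1, which forces r5c1 = 2.
The two cells of cage e must have product 8; hence r5c2 = 4.
Cage b needs sum 8, leaving r1c1 = 5.
Cage b has sum 8, so r1c2 = 2.
The 3 cells of cage b must have sum 8, which forces r1c3 = 1.
Row 1 already has 2, leaving r1c5 = 4.
4 is placed in row 1, which forces r1c6 = 6.
5 is placed in row 2; hence r2c3 = 4.
Cage c needs two cells with product 24, which forces r3c1 = 4.
The two cells of cage f must have product 20, leaving r3c3 = 5.
Row 4 now contains 4, so r4c1 = 6.
Column 3 now contains 1, so r5c3 = 3.
Row 5 already has 3; hence r5c4 = 1.
Row 5 already has 3, which forces r5c6 = 5.
Column 5 already has 4, so r6c5 = 2.
2 is placed in row 6, so r6c6 = 4.
6 is placed in row 1, leaving r1c4 = 3.
The 4 cells of cage a must have product 60, leaving r2c4 = 2.
Cage a needs product 60, leaving r2c6 = 1.
Cage d has sum 12, which forces r3c4 = 6.
Cage d needs sum 12, which forces r3c6 = 2.
Cage j needs sum 15; hence r4c2 = 5.
Column 6 already has 5, which forces r4c6 = 3.
Row 2 now contains 1; hence r2c1 = 3.
The 4 cells of cage j must have sum 15, which forces r2c2 = 6.
Cage j has sum 15, which forces r3c2 = 1.
The 4 cells of cage d must have sum 12, so r3c5 = 3.
Row 4 now contains 3, so r4c5 = 1.
Column 1 already has 3, so r6c1 = 1.
Column 2 already has 1, which forces r6c2 = 3.
Filled in: 5 2 1 3 4 6 / 3 6 4 2 5 1 / 4 1 5 6 3 2 / 6 5 2 4 1 3 / 2 4 3 1 6 5 / 1 3 6 5 2 4.

2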